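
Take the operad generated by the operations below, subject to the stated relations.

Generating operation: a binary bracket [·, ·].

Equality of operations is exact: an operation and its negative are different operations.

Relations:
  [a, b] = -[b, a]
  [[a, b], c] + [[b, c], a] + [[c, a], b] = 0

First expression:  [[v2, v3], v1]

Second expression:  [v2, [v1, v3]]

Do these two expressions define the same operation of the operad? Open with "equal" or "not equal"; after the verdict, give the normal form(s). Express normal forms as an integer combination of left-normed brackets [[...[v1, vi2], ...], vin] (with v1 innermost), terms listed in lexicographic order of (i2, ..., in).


not equal: they reduce to -[[v1, v2], v3] + [[v1, v3], v2] and -[[v1, v3], v2]

The first expression reduces to -[[v1, v2], v3] + [[v1, v3], v2]
The second expression reduces to -[[v1, v3], v2]
The normal forms differ: not equal.


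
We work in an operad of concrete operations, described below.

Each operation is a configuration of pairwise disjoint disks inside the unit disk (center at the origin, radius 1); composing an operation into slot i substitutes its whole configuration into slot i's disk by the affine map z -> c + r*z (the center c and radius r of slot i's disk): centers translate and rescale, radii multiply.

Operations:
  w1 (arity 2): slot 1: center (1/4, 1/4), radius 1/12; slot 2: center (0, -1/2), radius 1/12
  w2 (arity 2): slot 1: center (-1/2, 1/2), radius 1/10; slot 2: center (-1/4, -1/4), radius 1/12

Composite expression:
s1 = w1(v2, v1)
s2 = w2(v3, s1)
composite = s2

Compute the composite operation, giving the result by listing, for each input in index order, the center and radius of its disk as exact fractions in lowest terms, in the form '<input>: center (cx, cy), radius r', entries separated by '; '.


v1: center (-1/4, -7/24), radius 1/144; v2: center (-11/48, -11/48), radius 1/144; v3: center (-1/2, 1/2), radius 1/10


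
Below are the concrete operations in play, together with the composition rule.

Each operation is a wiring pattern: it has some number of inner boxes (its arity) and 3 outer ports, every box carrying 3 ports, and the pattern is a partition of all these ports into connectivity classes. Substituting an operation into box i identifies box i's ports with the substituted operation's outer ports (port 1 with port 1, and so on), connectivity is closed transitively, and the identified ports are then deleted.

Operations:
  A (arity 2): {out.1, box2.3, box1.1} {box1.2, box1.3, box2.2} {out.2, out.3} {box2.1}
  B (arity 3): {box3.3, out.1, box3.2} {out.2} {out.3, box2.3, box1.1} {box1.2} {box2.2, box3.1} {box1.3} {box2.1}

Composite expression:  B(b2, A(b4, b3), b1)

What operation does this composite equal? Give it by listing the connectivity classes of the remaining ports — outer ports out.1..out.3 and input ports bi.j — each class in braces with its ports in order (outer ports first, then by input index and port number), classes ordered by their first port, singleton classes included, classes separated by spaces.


{out.1, b1.2, b1.3} {out.2} {out.3, b1.1, b2.1} {b2.2} {b2.3} {b3.1} {b3.2, b4.2, b4.3} {b3.3, b4.1}

Connectivity passes through glued B-boundaries; trace each wire chain.
after A, the pattern on (b4, b3) reads {out.1, b3.3, b4.1} {out.2, out.3} {b3.1} {b3.2, b4.2, b4.3} (out.j = its outer ports)
after B, the pattern on (b2, b4, b3, b1) reads {out.1, b1.2, b1.3} {out.2} {out.3, b1.1, b2.1} {b2.2} {b2.3} {b3.1} {b3.2, b4.2, b4.3} {b3.3, b4.1} (out.j = its outer ports)


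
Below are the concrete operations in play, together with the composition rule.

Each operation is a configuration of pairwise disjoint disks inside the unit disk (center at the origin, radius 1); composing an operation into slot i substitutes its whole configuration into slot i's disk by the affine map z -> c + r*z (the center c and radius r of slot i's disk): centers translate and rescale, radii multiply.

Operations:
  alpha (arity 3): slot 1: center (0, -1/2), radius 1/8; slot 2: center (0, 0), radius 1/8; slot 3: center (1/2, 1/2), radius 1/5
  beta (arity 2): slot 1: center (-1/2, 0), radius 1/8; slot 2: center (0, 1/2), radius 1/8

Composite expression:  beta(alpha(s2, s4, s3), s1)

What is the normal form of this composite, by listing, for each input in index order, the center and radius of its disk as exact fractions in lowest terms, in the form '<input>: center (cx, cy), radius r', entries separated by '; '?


Below beta, radii multiply path by path; the s-disk centers shift.
s2: after 2 affine steps, its disk has center (-1/2, -1/16), radius 1/64
s4: after 2 affine steps, its disk has center (-1/2, 0), radius 1/64
s3: after 2 affine steps, its disk has center (-7/16, 1/16), radius 1/40
s1: after 1 affine step, its disk has center (0, 1/2), radius 1/8

s1: center (0, 1/2), radius 1/8; s2: center (-1/2, -1/16), radius 1/64; s3: center (-7/16, 1/16), radius 1/40; s4: center (-1/2, 0), radius 1/64


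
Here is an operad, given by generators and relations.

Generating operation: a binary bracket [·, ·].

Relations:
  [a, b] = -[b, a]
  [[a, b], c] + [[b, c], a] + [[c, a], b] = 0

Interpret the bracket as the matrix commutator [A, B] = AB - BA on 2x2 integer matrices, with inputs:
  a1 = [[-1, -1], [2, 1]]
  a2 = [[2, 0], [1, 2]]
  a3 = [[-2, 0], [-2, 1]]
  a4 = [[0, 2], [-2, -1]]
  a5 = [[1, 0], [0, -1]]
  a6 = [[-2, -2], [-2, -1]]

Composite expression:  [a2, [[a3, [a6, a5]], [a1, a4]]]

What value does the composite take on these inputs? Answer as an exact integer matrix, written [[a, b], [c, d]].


[[96, 0], [-24, -96]]


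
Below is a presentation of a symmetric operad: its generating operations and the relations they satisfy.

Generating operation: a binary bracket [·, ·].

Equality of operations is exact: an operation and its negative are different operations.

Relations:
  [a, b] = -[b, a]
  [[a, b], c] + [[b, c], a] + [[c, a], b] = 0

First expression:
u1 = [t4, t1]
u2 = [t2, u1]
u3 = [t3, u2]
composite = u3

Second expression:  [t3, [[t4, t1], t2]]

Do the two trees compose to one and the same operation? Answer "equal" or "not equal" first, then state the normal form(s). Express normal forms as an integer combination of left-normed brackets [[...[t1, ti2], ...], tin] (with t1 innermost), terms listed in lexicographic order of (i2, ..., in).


The first expression reduces to -[[[t1, t4], t2], t3]
The second expression reduces to [[[t1, t4], t2], t3]
The forms do not match — not equal.

not equal; first: -[[[t1, t4], t2], t3]; second: [[[t1, t4], t2], t3]


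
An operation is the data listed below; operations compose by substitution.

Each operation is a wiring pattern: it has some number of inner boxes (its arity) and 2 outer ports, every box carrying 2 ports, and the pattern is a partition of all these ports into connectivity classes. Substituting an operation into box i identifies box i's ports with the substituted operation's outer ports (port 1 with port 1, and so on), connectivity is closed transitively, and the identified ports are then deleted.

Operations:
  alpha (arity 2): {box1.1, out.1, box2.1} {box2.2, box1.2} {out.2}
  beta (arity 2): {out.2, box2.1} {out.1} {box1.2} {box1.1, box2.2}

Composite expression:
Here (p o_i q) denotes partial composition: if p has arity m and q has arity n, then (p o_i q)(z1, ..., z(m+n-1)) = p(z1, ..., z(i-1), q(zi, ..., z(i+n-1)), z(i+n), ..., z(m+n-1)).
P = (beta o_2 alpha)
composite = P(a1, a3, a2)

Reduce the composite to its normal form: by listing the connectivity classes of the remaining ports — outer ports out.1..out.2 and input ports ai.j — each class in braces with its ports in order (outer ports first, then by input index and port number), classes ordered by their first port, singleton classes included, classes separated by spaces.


{out.1} {out.2, a2.1, a3.1} {a1.1} {a1.2} {a2.2, a3.2}

Substituting into beta glues patterns; closure does the rest.
composing alpha on (a3, a2), with out.j its own outer ports: {out.1, a2.1, a3.1} {out.2} {a2.2, a3.2}
composing beta on (a1, a3, a2), with out.j its own outer ports: {out.1} {out.2, a2.1, a3.1} {a1.1} {a1.2} {a2.2, a3.2}


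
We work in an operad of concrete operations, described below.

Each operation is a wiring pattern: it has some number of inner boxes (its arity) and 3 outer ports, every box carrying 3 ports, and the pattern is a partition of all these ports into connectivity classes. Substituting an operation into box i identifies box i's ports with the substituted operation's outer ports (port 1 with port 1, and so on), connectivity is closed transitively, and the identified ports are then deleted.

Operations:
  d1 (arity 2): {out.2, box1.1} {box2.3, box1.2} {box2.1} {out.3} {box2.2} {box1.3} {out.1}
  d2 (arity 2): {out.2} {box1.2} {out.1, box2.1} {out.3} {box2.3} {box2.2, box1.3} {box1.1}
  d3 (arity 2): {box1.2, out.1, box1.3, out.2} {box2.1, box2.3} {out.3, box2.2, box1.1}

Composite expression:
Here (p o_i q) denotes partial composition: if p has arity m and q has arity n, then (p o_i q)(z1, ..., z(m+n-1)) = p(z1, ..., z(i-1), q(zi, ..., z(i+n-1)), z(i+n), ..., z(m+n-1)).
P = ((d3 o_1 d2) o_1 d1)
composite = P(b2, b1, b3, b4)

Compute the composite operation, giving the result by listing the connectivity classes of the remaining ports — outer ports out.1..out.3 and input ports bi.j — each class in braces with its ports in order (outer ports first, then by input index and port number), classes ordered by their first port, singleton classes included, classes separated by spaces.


Connectivity passes through glued d3-boundaries; trace each wire chain.
stage d1: inputs (b2, b1), connectivity {out.1} {out.2, b2.1} {out.3} {b1.1} {b1.2} {b1.3, b2.2} {b2.3}, out.j its boundary
stage d2: inputs (b2, b1, b3), connectivity {out.1, b3.1} {out.2} {out.3} {b1.1} {b1.2} {b1.3, b2.2} {b2.1} {b2.3} {b3.2} {b3.3}, out.j its boundary
stage d3: inputs (b2, b1, b3, b4), connectivity {out.1, out.2} {out.3, b3.1, b4.2} {b1.1} {b1.2} {b1.3, b2.2} {b2.1} {b2.3} {b3.2} {b3.3} {b4.1, b4.3}, out.j its boundary

{out.1, out.2} {out.3, b3.1, b4.2} {b1.1} {b1.2} {b1.3, b2.2} {b2.1} {b2.3} {b3.2} {b3.3} {b4.1, b4.3}


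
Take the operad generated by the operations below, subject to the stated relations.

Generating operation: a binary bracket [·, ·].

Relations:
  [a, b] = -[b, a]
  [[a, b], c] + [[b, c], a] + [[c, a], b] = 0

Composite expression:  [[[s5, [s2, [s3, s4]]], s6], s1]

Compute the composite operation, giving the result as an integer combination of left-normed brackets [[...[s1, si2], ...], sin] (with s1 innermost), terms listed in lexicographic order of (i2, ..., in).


[[[[[s1, s2], s3], s4], s5], s6] - [[[[[s1, s2], s4], s3], s5], s6] - [[[[[s1, s3], s4], s2], s5], s6] + [[[[[s1, s4], s3], s2], s5], s6] - [[[[[s1, s5], s2], s3], s4], s6] + [[[[[s1, s5], s2], s4], s3], s6] + [[[[[s1, s5], s3], s4], s2], s6] - [[[[[s1, s5], s4], s3], s2], s6] - [[[[[s1, s6], s2], s3], s4], s5] + [[[[[s1, s6], s2], s4], s3], s5] + [[[[[s1, s6], s3], s4], s2], s5] - [[[[[s1, s6], s4], s3], s2], s5] + [[[[[s1, s6], s5], s2], s3], s4] - [[[[[s1, s6], s5], s2], s4], s3] - [[[[[s1, s6], s5], s3], s4], s2] + [[[[[s1, s6], s5], s4], s3], s2]

Left-normed coefficients sit on the s1-initial expansion words.
Composite bracket: [[[s5, [s2, [s3, s4]]], s6], s1]
Full expansion: 32 signed words from ab - ba (2^5 = 32).
Keep just the words that open with s1:
  s1s2s3s4s5s6 appears with sign +1, giving the term +[[[[[s1, s2], s3], s4], s5], s6]
  s1s2s4s3s5s6 appears with sign -1, giving the term -[[[[[s1, s2], s4], s3], s5], s6]
  s1s3s4s2s5s6 appears with sign -1, giving the term -[[[[[s1, s3], s4], s2], s5], s6]
  s1s4s3s2s5s6 appears with sign +1, giving the term +[[[[[s1, s4], s3], s2], s5], s6]
  s1s5s2s3s4s6 appears with sign -1, giving the term -[[[[[s1, s5], s2], s3], s4], s6]
  s1s5s2s4s3s6 appears with sign +1, giving the term +[[[[[s1, s5], s2], s4], s3], s6]
  s1s5s3s4s2s6 appears with sign +1, giving the term +[[[[[s1, s5], s3], s4], s2], s6]
  s1s5s4s3s2s6 appears with sign -1, giving the term -[[[[[s1, s5], s4], s3], s2], s6]
  s1s6s2s3s4s5 appears with sign -1, giving the term -[[[[[s1, s6], s2], s3], s4], s5]
  s1s6s2s4s3s5 appears with sign +1, giving the term +[[[[[s1, s6], s2], s4], s3], s5]
  s1s6s3s4s2s5 appears with sign +1, giving the term +[[[[[s1, s6], s3], s4], s2], s5]
  s1s6s4s3s2s5 appears with sign -1, giving the term -[[[[[s1, s6], s4], s3], s2], s5]
  s1s6s5s2s3s4 appears with sign +1, giving the term +[[[[[s1, s6], s5], s2], s3], s4]
  s1s6s5s2s4s3 appears with sign -1, giving the term -[[[[[s1, s6], s5], s2], s4], s3]
  s1s6s5s3s4s2 appears with sign -1, giving the term -[[[[[s1, s6], s5], s3], s4], s2]
  s1s6s5s4s3s2 appears with sign +1, giving the term +[[[[[s1, s6], s5], s4], s3], s2]


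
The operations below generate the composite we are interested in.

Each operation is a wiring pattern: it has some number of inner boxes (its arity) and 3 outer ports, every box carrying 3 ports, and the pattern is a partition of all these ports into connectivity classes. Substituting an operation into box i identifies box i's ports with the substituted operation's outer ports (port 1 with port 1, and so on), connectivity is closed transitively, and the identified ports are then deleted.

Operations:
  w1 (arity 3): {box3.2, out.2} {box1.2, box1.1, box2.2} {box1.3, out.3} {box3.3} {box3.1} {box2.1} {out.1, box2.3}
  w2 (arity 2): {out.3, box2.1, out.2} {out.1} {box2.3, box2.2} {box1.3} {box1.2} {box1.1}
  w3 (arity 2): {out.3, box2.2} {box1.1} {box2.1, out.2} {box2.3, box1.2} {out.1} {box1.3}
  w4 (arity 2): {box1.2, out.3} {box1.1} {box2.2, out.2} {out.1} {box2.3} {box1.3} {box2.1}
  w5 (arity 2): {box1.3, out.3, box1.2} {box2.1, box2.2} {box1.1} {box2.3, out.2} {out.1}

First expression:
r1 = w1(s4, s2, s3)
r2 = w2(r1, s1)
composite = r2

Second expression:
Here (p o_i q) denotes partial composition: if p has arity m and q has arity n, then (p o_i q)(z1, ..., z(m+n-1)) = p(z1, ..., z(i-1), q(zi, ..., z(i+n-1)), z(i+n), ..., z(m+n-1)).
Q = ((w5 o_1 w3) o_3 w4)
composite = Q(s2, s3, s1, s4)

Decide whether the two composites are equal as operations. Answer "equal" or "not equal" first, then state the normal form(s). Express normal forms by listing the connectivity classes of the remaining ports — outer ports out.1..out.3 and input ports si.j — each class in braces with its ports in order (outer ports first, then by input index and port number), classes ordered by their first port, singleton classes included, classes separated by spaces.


Normal form of the first expression: {out.1} {out.2, out.3, s1.1} {s1.2, s1.3} {s2.1} {s2.2, s4.1, s4.2} {s2.3} {s3.1} {s3.2} {s3.3} {s4.3}
Normal form of the second expression: {out.1} {out.2, s1.2} {out.3, s3.1, s3.2} {s1.1} {s1.3} {s2.1} {s2.2, s3.3} {s2.3} {s4.1} {s4.2} {s4.3}
Distinct normal forms: not equal.

not equal — first {out.1} {out.2, out.3, s1.1} {s1.2, s1.3} {s2.1} {s2.2, s4.1, s4.2} {s2.3} {s3.1} {s3.2} {s3.3} {s4.3}, second {out.1} {out.2, s1.2} {out.3, s3.1, s3.2} {s1.1} {s1.3} {s2.1} {s2.2, s3.3} {s2.3} {s4.1} {s4.2} {s4.3}


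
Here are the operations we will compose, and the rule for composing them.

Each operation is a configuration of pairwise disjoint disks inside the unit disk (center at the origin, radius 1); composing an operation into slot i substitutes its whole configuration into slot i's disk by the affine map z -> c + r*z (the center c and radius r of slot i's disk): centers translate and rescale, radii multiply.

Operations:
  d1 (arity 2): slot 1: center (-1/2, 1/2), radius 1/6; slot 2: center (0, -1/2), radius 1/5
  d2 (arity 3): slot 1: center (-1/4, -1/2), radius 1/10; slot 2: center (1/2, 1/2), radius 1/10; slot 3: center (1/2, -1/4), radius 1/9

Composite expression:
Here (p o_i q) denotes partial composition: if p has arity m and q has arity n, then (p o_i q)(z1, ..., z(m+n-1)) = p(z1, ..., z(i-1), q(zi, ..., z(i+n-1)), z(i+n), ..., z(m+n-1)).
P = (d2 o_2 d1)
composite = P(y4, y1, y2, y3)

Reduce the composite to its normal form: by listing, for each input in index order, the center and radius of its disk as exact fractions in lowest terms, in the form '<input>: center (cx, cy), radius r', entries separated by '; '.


y1: center (9/20, 11/20), radius 1/60; y2: center (1/2, 9/20), radius 1/50; y3: center (1/2, -1/4), radius 1/9; y4: center (-1/4, -1/2), radius 1/10

Affine substitution under d2: radii multiply and y-centers shift.
y4: after 1 affine step, its disk has center (-1/4, -1/2), radius 1/10
y1: after 2 affine steps, its disk has center (9/20, 11/20), radius 1/60
y2: after 2 affine steps, its disk has center (1/2, 9/20), radius 1/50
y3: after 1 affine step, its disk has center (1/2, -1/4), radius 1/9


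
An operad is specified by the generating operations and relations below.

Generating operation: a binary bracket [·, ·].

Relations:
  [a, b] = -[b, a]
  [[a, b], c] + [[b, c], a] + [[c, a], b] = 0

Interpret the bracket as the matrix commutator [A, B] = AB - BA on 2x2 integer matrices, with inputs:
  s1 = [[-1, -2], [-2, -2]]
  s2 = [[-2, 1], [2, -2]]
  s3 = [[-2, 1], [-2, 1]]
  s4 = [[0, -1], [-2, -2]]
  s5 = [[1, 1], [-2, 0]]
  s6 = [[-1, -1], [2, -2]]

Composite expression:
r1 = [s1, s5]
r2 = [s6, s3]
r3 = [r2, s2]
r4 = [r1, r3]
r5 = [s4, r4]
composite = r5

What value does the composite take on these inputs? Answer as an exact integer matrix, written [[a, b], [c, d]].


[s1, s5] = [[6, 3], [0, -6]]
[s6, s3] = [[0, -2], [-4, 0]]
[[s6, s3], s2] = [[0, 0], [0, 0]]
[[s1, s5], [[s6, s3], s2]] = [[0, 0], [0, 0]]
[s4, [[s1, s5], [[s6, s3], s2]]] = [[0, 0], [0, 0]]

[[0, 0], [0, 0]]


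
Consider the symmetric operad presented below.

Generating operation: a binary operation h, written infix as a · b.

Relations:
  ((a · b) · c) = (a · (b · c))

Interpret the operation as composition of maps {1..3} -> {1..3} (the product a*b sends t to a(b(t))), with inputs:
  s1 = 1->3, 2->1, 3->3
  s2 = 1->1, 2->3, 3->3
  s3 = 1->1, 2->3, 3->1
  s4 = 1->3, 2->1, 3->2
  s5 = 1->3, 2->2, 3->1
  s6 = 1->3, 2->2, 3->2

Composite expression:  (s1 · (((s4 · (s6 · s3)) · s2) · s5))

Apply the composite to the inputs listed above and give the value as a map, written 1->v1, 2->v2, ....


1->1, 2->1, 3->1

(s6 · s3) = 1->3, 2->2, 3->3
(s4 · (s6 · s3)) = 1->2, 2->1, 3->2
((s4 · (s6 · s3)) · s2) = 1->2, 2->2, 3->2
(((s4 · (s6 · s3)) · s2) · s5) = 1->2, 2->2, 3->2
(s1 · (((s4 · (s6 · s3)) · s2) · s5)) = 1->1, 2->1, 3->1


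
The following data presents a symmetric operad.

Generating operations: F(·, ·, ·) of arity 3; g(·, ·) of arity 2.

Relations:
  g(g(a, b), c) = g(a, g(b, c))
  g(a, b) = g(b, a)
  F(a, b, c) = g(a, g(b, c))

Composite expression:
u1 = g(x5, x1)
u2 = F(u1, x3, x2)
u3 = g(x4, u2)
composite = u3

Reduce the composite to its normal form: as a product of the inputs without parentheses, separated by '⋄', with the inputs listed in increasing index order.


Both nesting and order wash out for g; what remains is which x's occur.
g(x5, x1) unparenthesizes to x5 ⋄ x1
F(g(x5, x1), x3, x2) unparenthesizes to x5 ⋄ x1 ⋄ x3 ⋄ x2
g(x4, F(g(x5, x1), x3, x2)) unparenthesizes to x4 ⋄ x5 ⋄ x1 ⋄ x3 ⋄ x2
rearranged into index order: x1 ⋄ x2 ⋄ x3 ⋄ x4 ⋄ x5

x1 ⋄ x2 ⋄ x3 ⋄ x4 ⋄ x5


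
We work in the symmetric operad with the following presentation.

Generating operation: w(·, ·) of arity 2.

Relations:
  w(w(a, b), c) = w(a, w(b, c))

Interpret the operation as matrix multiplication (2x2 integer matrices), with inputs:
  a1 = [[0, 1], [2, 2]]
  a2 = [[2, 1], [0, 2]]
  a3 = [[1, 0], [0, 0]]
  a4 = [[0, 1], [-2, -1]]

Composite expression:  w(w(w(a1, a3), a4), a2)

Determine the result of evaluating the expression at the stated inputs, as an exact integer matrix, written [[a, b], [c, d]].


[[0, 0], [0, 4]]

w(a1, a3) = [[0, 0], [2, 0]]
w(w(a1, a3), a4) = [[0, 0], [0, 2]]
w(w(w(a1, a3), a4), a2) = [[0, 0], [0, 4]]


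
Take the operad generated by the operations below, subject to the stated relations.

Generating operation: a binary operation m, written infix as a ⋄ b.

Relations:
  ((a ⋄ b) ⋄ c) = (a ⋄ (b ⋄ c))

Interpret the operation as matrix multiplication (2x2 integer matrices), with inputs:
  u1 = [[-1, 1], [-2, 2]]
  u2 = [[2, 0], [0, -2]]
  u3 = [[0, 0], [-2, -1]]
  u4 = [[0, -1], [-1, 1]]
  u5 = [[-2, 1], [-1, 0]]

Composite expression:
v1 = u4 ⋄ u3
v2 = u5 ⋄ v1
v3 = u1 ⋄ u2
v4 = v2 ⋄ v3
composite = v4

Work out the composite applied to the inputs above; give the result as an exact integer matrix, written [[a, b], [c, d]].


[[24, 24], [8, 8]]

(u4 ⋄ u3) = [[2, 1], [-2, -1]]
(u5 ⋄ (u4 ⋄ u3)) = [[-6, -3], [-2, -1]]
(u1 ⋄ u2) = [[-2, -2], [-4, -4]]
((u5 ⋄ (u4 ⋄ u3)) ⋄ (u1 ⋄ u2)) = [[24, 24], [8, 8]]


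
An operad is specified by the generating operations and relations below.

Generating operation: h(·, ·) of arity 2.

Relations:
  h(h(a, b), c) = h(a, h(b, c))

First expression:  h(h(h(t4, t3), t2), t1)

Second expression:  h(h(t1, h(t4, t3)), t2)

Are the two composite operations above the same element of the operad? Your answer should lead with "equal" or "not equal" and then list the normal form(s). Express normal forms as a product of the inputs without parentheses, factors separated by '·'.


Normal form of the first expression: t4 · t3 · t2 · t1
Normal form of the second expression: t1 · t4 · t3 · t2
The forms do not match — not equal.

not equal — first t4 · t3 · t2 · t1, second t1 · t4 · t3 · t2


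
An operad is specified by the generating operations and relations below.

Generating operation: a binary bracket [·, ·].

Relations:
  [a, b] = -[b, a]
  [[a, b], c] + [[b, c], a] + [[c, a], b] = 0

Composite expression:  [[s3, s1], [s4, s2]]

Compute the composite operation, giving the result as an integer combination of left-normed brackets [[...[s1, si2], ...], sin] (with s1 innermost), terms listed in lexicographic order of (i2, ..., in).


Expand each bracket as ab - ba; the s1-initial words give the coefficients.
Composite bracket: [[s3, s1], [s4, s2]]
Full expansion: 8 signed words from ab - ba (2^3 = 8).
Words beginning with s1 determine it all:
  sign of s1s3s2s4 is +1, so it contributes +[[[s1, s3], s2], s4]
  sign of s1s3s4s2 is -1, so it contributes -[[[s1, s3], s4], s2]

[[[s1, s3], s2], s4] - [[[s1, s3], s4], s2]


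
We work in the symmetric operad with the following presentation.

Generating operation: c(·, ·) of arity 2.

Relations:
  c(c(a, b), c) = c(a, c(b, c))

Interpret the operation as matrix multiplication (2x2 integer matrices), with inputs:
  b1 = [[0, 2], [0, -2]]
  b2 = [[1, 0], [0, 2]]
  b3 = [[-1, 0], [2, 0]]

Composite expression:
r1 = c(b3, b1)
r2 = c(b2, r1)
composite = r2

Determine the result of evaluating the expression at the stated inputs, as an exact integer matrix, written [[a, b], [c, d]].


[[0, -2], [0, 8]]

c(b3, b1) = [[0, -2], [0, 4]]
c(b2, c(b3, b1)) = [[0, -2], [0, 8]]


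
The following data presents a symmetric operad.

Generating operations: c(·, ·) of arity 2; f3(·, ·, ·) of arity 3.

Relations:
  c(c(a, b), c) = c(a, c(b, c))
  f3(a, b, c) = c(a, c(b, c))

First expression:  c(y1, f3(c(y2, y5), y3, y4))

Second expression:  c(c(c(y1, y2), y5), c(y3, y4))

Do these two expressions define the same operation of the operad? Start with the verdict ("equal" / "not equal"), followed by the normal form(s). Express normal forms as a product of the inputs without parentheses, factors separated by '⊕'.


equal; the common form is y1 ⊕ y2 ⊕ y5 ⊕ y3 ⊕ y4

Normal form of the first expression: y1 ⊕ y2 ⊕ y5 ⊕ y3 ⊕ y4
Normal form of the second expression: y1 ⊕ y2 ⊕ y5 ⊕ y3 ⊕ y4
The forms coincide; equal.


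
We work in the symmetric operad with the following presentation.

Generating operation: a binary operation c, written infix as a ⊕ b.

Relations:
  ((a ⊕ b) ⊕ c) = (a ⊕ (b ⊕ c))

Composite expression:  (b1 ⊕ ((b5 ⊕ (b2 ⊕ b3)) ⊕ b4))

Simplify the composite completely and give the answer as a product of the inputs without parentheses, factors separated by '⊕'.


b1 ⊕ b5 ⊕ b2 ⊕ b3 ⊕ b4

All parenthesizations of c agree; list the b-inputs left to right.
(b2 ⊕ b3) collapses to b2 ⊕ b3
(b5 ⊕ (b2 ⊕ b3)) collapses to b5 ⊕ b2 ⊕ b3
((b5 ⊕ (b2 ⊕ b3)) ⊕ b4) collapses to b5 ⊕ b2 ⊕ b3 ⊕ b4
(b1 ⊕ ((b5 ⊕ (b2 ⊕ b3)) ⊕ b4)) collapses to b1 ⊕ b5 ⊕ b2 ⊕ b3 ⊕ b4


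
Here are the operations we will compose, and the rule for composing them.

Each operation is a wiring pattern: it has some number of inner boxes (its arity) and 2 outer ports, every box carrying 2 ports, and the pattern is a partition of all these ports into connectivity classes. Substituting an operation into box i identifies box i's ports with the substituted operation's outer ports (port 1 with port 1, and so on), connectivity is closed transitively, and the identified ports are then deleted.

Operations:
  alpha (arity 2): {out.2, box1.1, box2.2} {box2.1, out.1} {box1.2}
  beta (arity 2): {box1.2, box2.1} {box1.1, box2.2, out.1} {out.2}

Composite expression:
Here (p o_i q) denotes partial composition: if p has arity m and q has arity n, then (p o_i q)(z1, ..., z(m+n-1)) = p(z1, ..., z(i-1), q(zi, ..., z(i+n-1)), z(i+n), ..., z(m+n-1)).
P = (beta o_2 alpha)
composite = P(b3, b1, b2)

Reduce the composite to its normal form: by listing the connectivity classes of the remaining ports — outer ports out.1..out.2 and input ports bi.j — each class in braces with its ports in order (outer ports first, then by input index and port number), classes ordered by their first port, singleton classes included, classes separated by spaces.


{out.1, b1.1, b2.2, b3.1} {out.2} {b1.2} {b2.1, b3.2}

After gluing at beta, chains via deleted ports link the b-ports.
composing alpha on (b1, b2), with out.j its own outer ports: {out.1, b2.1} {out.2, b1.1, b2.2} {b1.2}
composing beta on (b3, b1, b2), with out.j its own outer ports: {out.1, b1.1, b2.2, b3.1} {out.2} {b1.2} {b2.1, b3.2}


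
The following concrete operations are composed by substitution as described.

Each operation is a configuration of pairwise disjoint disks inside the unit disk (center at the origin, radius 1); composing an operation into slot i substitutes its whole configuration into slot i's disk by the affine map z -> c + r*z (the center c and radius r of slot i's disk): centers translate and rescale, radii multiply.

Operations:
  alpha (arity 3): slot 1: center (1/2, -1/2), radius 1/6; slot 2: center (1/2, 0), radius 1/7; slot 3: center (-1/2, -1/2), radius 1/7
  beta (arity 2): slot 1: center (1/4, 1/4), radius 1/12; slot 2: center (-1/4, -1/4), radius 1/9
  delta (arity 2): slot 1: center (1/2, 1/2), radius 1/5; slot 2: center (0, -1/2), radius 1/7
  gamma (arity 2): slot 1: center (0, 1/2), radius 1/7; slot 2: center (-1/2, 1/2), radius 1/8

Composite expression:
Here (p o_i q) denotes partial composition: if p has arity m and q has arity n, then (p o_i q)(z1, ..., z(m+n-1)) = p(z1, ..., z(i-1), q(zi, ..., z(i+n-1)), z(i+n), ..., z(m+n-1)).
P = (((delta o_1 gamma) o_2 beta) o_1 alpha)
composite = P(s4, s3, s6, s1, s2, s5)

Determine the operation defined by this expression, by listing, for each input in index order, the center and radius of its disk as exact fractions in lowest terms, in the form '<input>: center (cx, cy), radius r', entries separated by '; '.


Affine substitution under delta: radii multiply and s-centers shift.
input s4: applying the 3 nested substitutions gives center (18/35, 41/70), radius 1/210
input s3: applying the 3 nested substitutions gives center (18/35, 3/5), radius 1/245
input s6: applying the 3 nested substitutions gives center (17/35, 41/70), radius 1/245
input s1: applying the 3 nested substitutions gives center (13/32, 97/160), radius 1/480
input s2: applying the 3 nested substitutions gives center (63/160, 19/32), radius 1/360
input s5: applying the 1 nested substitution gives center (0, -1/2), radius 1/7

s1: center (13/32, 97/160), radius 1/480; s2: center (63/160, 19/32), radius 1/360; s3: center (18/35, 3/5), radius 1/245; s4: center (18/35, 41/70), radius 1/210; s5: center (0, -1/2), radius 1/7; s6: center (17/35, 41/70), radius 1/245


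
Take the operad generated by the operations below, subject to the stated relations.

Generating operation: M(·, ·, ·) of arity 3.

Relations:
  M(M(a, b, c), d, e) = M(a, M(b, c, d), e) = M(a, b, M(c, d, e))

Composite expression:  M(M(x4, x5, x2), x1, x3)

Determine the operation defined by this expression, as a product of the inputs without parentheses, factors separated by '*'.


Key point: M is associative — brackets drop, the x-order remains.
M(x4, x5, x2) reduces to x4 * x5 * x2
M(M(x4, x5, x2), x1, x3) reduces to x4 * x5 * x2 * x1 * x3

x4 * x5 * x2 * x1 * x3


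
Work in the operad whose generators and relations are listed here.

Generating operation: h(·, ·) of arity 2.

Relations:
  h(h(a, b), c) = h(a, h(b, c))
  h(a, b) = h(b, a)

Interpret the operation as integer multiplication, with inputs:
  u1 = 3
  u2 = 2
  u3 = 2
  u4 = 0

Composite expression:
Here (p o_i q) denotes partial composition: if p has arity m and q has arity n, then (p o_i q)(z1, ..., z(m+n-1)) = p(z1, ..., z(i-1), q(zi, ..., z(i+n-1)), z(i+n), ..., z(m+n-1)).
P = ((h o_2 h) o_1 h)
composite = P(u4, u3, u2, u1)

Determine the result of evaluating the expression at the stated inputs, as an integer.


0


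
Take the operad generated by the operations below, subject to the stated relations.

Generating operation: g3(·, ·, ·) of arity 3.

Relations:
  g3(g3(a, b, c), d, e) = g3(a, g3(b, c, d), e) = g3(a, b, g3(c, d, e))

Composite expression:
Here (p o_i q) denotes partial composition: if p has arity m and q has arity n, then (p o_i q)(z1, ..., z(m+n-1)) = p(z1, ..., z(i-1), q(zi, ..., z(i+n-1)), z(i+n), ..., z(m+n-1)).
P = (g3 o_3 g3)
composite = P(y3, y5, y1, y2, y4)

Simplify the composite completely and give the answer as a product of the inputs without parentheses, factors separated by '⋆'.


Every regrouping of g3 is equal, so read the y-inputs in written order.
g3(y1, y2, y4) flattens to y1 ⋆ y2 ⋆ y4
g3(y3, y5, g3(y1, y2, y4)) flattens to y3 ⋆ y5 ⋆ y1 ⋆ y2 ⋆ y4

y3 ⋆ y5 ⋆ y1 ⋆ y2 ⋆ y4


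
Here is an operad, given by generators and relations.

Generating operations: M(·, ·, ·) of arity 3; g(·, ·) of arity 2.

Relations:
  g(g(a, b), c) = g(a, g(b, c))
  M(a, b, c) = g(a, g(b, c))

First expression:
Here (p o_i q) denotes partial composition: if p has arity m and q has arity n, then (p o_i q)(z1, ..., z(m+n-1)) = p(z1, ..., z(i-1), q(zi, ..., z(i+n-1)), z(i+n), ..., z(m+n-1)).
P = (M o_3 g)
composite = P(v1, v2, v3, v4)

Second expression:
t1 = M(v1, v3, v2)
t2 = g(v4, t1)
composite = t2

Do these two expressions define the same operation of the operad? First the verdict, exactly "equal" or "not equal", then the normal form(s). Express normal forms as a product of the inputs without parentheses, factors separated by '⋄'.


The first composite normalizes to v1 ⋄ v2 ⋄ v3 ⋄ v4
The second composite normalizes to v4 ⋄ v1 ⋄ v3 ⋄ v2
Distinct normal forms: not equal.

not equal; first: v1 ⋄ v2 ⋄ v3 ⋄ v4; second: v4 ⋄ v1 ⋄ v3 ⋄ v2


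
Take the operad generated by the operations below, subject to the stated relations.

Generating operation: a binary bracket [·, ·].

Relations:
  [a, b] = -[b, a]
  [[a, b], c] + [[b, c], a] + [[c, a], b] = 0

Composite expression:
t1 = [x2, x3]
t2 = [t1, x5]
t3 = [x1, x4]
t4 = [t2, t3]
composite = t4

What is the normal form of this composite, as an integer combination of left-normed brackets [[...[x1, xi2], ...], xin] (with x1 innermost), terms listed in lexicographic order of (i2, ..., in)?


Antisymmetry and Jacobi reduce to x1-anchored left-normed brackets.
Composite bracket: [[[x2, x3], x5], [x1, x4]]
Each bracket splits as ab - ba, giving 16 signed words (2^4 = 16).
Keep just the words that open with x1:
  sign of x1x4x2x3x5 is -1, so it contributes -[[[[x1, x4], x2], x3], x5]
  sign of x1x4x3x2x5 is +1, so it contributes +[[[[x1, x4], x3], x2], x5]
  sign of x1x4x5x2x3 is +1, so it contributes +[[[[x1, x4], x5], x2], x3]
  sign of x1x4x5x3x2 is -1, so it contributes -[[[[x1, x4], x5], x3], x2]

-[[[[x1, x4], x2], x3], x5] + [[[[x1, x4], x3], x2], x5] + [[[[x1, x4], x5], x2], x3] - [[[[x1, x4], x5], x3], x2]


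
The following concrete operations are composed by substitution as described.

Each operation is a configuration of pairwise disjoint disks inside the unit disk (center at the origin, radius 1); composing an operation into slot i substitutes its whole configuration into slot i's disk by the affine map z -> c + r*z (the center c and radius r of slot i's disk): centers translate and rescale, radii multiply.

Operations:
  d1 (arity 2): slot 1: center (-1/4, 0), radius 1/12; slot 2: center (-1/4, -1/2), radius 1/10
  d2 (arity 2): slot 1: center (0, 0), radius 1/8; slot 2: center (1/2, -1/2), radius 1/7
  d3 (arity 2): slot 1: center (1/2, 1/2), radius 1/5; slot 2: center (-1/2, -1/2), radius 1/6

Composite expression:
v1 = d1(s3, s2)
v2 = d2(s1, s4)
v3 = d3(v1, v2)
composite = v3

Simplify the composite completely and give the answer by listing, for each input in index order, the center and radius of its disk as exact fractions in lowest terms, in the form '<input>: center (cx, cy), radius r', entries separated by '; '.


s1: center (-1/2, -1/2), radius 1/48; s2: center (9/20, 2/5), radius 1/50; s3: center (9/20, 1/2), radius 1/60; s4: center (-5/12, -7/12), radius 1/42

Nesting under d3 composes maps z -> c + r*z down each s-path.
s3: after 2 affine steps, its disk has center (9/20, 1/2), radius 1/60
s2: after 2 affine steps, its disk has center (9/20, 2/5), radius 1/50
s1: after 2 affine steps, its disk has center (-1/2, -1/2), radius 1/48
s4: after 2 affine steps, its disk has center (-5/12, -7/12), radius 1/42


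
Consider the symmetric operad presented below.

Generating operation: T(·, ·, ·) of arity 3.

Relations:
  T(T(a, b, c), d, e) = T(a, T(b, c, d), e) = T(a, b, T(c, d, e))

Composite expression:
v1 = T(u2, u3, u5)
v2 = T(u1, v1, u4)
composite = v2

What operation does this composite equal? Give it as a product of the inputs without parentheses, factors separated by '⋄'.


u1 ⋄ u2 ⋄ u3 ⋄ u5 ⋄ u4


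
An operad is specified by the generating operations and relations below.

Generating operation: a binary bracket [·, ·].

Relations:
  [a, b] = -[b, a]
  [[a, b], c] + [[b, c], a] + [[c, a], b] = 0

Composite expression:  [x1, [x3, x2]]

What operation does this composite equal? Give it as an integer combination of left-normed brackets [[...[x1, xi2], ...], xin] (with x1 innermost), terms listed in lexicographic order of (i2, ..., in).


Expand each bracket as ab - ba; the x1-initial words give the coefficients.
Composite bracket: [x1, [x3, x2]]
Each bracket splits as ab - ba, giving 4 signed words (2^2 = 4).
Keep just the words that open with x1:
  x1x2x3 appears with sign -1, giving the term -[[x1, x2], x3]
  x1x3x2 appears with sign +1, giving the term +[[x1, x3], x2]

-[[x1, x2], x3] + [[x1, x3], x2]


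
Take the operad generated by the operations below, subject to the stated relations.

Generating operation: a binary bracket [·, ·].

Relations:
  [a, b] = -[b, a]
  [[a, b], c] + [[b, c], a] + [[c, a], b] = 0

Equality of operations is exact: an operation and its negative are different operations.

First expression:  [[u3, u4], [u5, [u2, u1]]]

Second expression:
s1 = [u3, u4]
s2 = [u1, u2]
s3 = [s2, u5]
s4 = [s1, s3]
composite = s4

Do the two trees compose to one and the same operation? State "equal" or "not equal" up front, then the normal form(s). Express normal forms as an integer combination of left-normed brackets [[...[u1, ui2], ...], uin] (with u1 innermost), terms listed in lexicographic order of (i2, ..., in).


equal: each reduces to -[[[[u1, u2], u5], u3], u4] + [[[[u1, u2], u5], u4], u3]

The first expression, normalized: -[[[[u1, u2], u5], u3], u4] + [[[[u1, u2], u5], u4], u3]
The second expression, normalized: -[[[[u1, u2], u5], u3], u4] + [[[[u1, u2], u5], u4], u3]
The forms coincide; equal.


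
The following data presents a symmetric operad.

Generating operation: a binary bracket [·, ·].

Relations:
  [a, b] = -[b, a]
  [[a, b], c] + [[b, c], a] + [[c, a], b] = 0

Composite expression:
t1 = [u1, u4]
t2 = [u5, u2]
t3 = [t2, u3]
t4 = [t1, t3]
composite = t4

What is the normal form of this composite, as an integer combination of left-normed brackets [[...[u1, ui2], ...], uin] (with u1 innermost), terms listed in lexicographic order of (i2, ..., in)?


Antisymmetry and Jacobi reduce to u1-anchored left-normed brackets.
Composite bracket: [[u1, u4], [[u5, u2], u3]]
Each bracket splits as ab - ba, giving 16 signed words (2^4 = 16).
The u1-initial words carry the normal form:
  from u1u4u2u5u3, sign -1: term -[[[[u1, u4], u2], u5], u3]
  from u1u4u3u2u5, sign +1: term +[[[[u1, u4], u3], u2], u5]
  from u1u4u3u5u2, sign -1: term -[[[[u1, u4], u3], u5], u2]
  from u1u4u5u2u3, sign +1: term +[[[[u1, u4], u5], u2], u3]

-[[[[u1, u4], u2], u5], u3] + [[[[u1, u4], u3], u2], u5] - [[[[u1, u4], u3], u5], u2] + [[[[u1, u4], u5], u2], u3]


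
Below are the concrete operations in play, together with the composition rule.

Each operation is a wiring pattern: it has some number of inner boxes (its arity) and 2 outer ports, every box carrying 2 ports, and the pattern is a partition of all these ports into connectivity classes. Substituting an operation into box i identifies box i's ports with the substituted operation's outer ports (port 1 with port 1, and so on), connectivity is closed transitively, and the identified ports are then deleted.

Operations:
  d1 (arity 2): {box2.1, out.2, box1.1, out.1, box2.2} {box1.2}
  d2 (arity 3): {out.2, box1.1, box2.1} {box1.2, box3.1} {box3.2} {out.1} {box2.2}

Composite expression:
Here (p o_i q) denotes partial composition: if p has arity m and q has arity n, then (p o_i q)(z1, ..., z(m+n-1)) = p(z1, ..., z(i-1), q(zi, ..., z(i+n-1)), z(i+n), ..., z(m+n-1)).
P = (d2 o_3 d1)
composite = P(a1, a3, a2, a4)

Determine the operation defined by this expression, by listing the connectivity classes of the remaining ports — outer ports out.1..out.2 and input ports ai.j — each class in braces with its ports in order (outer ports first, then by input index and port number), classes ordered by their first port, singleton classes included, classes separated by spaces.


{out.1} {out.2, a1.1, a3.1} {a1.2, a2.1, a4.1, a4.2} {a2.2} {a3.2}

Reachability decides: close wires over d2-identified ports.
through d1, on inputs (a2, a4): {out.1, out.2, a2.1, a4.1, a4.2} {a2.2} (out.j = stage outer ports)
through d2, on inputs (a1, a3, a2, a4): {out.1} {out.2, a1.1, a3.1} {a1.2, a2.1, a4.1, a4.2} {a2.2} {a3.2} (out.j = stage outer ports)


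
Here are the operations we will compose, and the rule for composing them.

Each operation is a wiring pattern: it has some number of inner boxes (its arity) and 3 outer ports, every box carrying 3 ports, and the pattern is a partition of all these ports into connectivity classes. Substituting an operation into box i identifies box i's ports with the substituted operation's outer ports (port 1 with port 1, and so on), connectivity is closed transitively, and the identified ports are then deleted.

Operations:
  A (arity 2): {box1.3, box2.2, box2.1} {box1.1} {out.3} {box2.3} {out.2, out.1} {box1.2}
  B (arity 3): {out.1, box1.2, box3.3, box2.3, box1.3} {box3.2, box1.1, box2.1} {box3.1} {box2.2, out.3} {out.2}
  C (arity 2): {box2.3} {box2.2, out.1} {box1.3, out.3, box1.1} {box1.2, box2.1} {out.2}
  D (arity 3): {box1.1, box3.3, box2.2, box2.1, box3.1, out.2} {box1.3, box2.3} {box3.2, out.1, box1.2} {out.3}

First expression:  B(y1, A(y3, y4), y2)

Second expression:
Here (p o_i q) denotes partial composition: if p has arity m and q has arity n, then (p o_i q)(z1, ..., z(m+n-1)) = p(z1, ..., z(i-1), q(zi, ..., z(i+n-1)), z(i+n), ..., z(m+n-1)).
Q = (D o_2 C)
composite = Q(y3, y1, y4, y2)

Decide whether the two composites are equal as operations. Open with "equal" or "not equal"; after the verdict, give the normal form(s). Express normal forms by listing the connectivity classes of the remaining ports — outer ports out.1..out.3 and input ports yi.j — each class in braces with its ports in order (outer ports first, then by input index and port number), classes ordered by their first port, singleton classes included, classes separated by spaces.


not equal; first: {out.1, y1.2, y1.3, y2.3} {out.2} {out.3, y1.1, y2.2} {y2.1} {y3.1} {y3.2} {y3.3, y4.1, y4.2} {y4.3}; second: {out.1, y2.2, y3.2} {out.2, y2.1, y2.3, y3.1, y4.2} {out.3} {y1.1, y1.3, y3.3} {y1.2, y4.1} {y4.3}

In normal form, the first expression is {out.1, y1.2, y1.3, y2.3} {out.2} {out.3, y1.1, y2.2} {y2.1} {y3.1} {y3.2} {y3.3, y4.1, y4.2} {y4.3}
In normal form, the second expression is {out.1, y2.2, y3.2} {out.2, y2.1, y2.3, y3.1, y4.2} {out.3} {y1.1, y1.3, y3.3} {y1.2, y4.1} {y4.3}
Distinct normal forms: not equal.
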